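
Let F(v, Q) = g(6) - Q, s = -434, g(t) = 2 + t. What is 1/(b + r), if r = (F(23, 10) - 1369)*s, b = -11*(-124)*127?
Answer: 1/768242 ≈ 1.3017e-6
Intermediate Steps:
F(v, Q) = 8 - Q (F(v, Q) = (2 + 6) - Q = 8 - Q)
b = 173228 (b = 1364*127 = 173228)
r = 595014 (r = ((8 - 1*10) - 1369)*(-434) = ((8 - 10) - 1369)*(-434) = (-2 - 1369)*(-434) = -1371*(-434) = 595014)
1/(b + r) = 1/(173228 + 595014) = 1/768242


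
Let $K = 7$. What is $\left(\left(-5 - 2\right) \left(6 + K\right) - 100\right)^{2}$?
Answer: $36481$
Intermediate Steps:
$\left(\left(-5 - 2\right) \left(6 + K\right) - 100\right)^{2} = \left(\left(-5 - 2\right) \left(6 + 7\right) - 100\right)^{2} = \left(\left(-5 - 2\right) 13 - 100\right)^{2} = \left(\left(-7\right) 13 - 100\right)^{2} = \left(-91 - 100\right)^{2} = \left(-191\right)^{2} = 36481$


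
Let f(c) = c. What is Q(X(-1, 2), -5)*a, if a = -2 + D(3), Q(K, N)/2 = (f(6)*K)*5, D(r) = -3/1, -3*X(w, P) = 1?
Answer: 100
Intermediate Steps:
X(w, P) = -⅓ (X(w, P) = -⅓*1 = -⅓)
D(r) = -3 (D(r) = -3*1 = -3)
Q(K, N) = 60*K (Q(K, N) = 2*((6*K)*5) = 2*(30*K) = 60*K)
a = -5 (a = -2 - 3 = -5)
Q(X(-1, 2), -5)*a = (60*(-⅓))*(-5) = -20*(-5) = 100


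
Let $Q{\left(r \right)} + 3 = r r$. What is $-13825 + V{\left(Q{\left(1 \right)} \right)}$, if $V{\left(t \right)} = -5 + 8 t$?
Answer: $-13846$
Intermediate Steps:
$Q{\left(r \right)} = -3 + r^{2}$ ($Q{\left(r \right)} = -3 + r r = -3 + r^{2}$)
$-13825 + V{\left(Q{\left(1 \right)} \right)} = -13825 + \left(-5 + 8 \left(-3 + 1^{2}\right)\right) = -13825 + \left(-5 + 8 \left(-3 + 1\right)\right) = -13825 + \left(-5 + 8 \left(-2\right)\right) = -13825 - 21 = -13846$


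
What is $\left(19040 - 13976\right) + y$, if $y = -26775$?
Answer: $-21711$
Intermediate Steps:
$\left(19040 - 13976\right) + y = \left(19040 - 13976\right) - 26775 = 5064 - 26775 = -21711$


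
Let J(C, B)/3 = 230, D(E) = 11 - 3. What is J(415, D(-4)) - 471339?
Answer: -470649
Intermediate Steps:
D(E) = 8
J(C, B) = 690 (J(C, B) = 3*230 = 690)
J(415, D(-4)) - 471339 = 690 - 471339 = -470649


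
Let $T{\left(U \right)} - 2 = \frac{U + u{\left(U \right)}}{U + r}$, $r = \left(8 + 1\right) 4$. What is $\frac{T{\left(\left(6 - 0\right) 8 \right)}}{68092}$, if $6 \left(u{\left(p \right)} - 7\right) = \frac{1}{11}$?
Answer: $\frac{14719}{377502048} \approx 3.8991 \cdot 10^{-5}$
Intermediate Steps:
$r = 36$ ($r = 9 \cdot 4 = 36$)
$u{\left(p \right)} = \frac{463}{66}$ ($u{\left(p \right)} = 7 + \frac{1}{6 \cdot 11} = 7 + \frac{1}{6} \cdot \frac{1}{11} = 7 + \frac{1}{66} = \frac{463}{66}$)
$T{\left(U \right)} = 2 + \frac{\frac{463}{66} + U}{36 + U}$ ($T{\left(U \right)} = 2 + \frac{U + \frac{463}{66}}{U + 36} = 2 + \frac{\frac{463}{66} + U}{36 + U}$)
$\frac{T{\left(\left(6 - 0\right) 8 \right)}}{68092} = \frac{\frac{1}{66} \frac{1}{36 + \left(6 - 0\right) 8} \left(5215 + 198 \left(6 - 0\right) 8\right)}{68092} = \frac{5215 + 198 \left(6 + \left(-2 + 2\right)\right) 8}{66 \left(36 + \left(6 + \left(-2 + 2\right)\right) 8\right)} \frac{1}{68092} = \frac{5215 + 198 \left(6 + 0\right) 8}{66 \left(36 + \left(6 + 0\right) 8\right)} \frac{1}{68092} = \frac{5215 + 198 \cdot 6 \cdot 8}{66 \left(36 + 6 \cdot 8\right)} \frac{1}{68092} = \frac{5215 + 198 \cdot 48}{66 \left(36 + 48\right)} \frac{1}{68092} = \frac{5215 + 9504}{66 \cdot 84} \cdot \frac{1}{68092} = \frac{1}{66} \cdot \frac{1}{84} \cdot 14719 \cdot \frac{1}{68092} = \frac{14719}{5544} \cdot \frac{1}{68092} = \frac{14719}{377502048}$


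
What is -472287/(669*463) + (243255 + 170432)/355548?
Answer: -13260797029/36709975452 ≈ -0.36123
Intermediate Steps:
-472287/(669*463) + (243255 + 170432)/355548 = -472287/309747 + 413687*(1/355548) = -472287*1/309747 + 413687/355548 = -157429/103249 + 413687/355548 = -13260797029/36709975452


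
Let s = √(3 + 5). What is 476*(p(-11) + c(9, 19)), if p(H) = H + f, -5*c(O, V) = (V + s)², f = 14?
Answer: -168504/5 - 36176*√2/5 ≈ -43933.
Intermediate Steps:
s = 2*√2 (s = √8 = 2*√2 ≈ 2.8284)
c(O, V) = -(V + 2*√2)²/5
p(H) = 14 + H (p(H) = H + 14 = 14 + H)
476*(p(-11) + c(9, 19)) = 476*((14 - 11) - (19 + 2*√2)²/5) = 476*(3 - (19 + 2*√2)²/5) = 1428 - 476*(19 + 2*√2)²/5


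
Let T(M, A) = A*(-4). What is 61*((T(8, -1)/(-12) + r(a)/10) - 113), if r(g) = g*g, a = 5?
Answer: -40565/6 ≈ -6760.8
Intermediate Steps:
T(M, A) = -4*A
r(g) = g**2
61*((T(8, -1)/(-12) + r(a)/10) - 113) = 61*((-4*(-1)/(-12) + 5**2/10) - 113) = 61*((4*(-1/12) + 25*(1/10)) - 113) = 61*((-1/3 + 5/2) - 113) = 61*(13/6 - 113) = 61*(-665/6) = -40565/6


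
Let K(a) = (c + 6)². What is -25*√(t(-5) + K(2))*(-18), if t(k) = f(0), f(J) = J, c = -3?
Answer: 1350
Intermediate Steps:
t(k) = 0
K(a) = 9 (K(a) = (-3 + 6)² = 3² = 9)
-25*√(t(-5) + K(2))*(-18) = -25*√(0 + 9)*(-18) = -25*√9*(-18) = -25*3*(-18) = -75*(-18) = 1350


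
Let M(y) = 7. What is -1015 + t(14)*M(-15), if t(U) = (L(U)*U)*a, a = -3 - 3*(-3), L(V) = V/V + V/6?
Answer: 945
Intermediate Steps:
L(V) = 1 + V/6 (L(V) = 1 + V*(⅙) = 1 + V/6)
a = 6 (a = -3 + 9 = 6)
t(U) = 6*U*(1 + U/6) (t(U) = ((1 + U/6)*U)*6 = (U*(1 + U/6))*6 = 6*U*(1 + U/6))
-1015 + t(14)*M(-15) = -1015 + (14*(6 + 14))*7 = -1015 + (14*20)*7 = -1015 + 280*7 = -1015 + 1960 = 945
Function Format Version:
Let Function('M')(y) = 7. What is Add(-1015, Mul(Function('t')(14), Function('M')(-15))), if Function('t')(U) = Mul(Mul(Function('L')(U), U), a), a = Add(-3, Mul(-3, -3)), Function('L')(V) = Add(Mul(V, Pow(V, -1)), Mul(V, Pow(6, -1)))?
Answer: 945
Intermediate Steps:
Function('L')(V) = Add(1, Mul(Rational(1, 6), V)) (Function('L')(V) = Add(1, Mul(V, Rational(1, 6))) = Add(1, Mul(Rational(1, 6), V)))
a = 6 (a = Add(-3, 9) = 6)
Function('t')(U) = Mul(6, U, Add(1, Mul(Rational(1, 6), U))) (Function('t')(U) = Mul(Mul(Add(1, Mul(Rational(1, 6), U)), U), 6) = Mul(Mul(U, Add(1, Mul(Rational(1, 6), U))), 6) = Mul(6, U, Add(1, Mul(Rational(1, 6), U))))
Add(-1015, Mul(Function('t')(14), Function('M')(-15))) = Add(-1015, Mul(Mul(14, Add(6, 14)), 7)) = Add(-1015, Mul(Mul(14, 20), 7)) = Add(-1015, Mul(280, 7)) = Add(-1015, 1960) = 945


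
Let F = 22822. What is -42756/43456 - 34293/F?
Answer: -44035965/17709872 ≈ -2.4865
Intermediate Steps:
-42756/43456 - 34293/F = -42756/43456 - 34293/22822 = -42756*1/43456 - 34293*1/22822 = -1527/1552 - 34293/22822 = -44035965/17709872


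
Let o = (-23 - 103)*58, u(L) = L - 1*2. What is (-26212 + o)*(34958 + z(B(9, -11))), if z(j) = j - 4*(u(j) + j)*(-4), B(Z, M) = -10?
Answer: -1159657920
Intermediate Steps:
u(L) = -2 + L (u(L) = L - 2 = -2 + L)
z(j) = -32 + 33*j (z(j) = j - 4*((-2 + j) + j)*(-4) = j - 4*(-2 + 2*j)*(-4) = j + (8 - 8*j)*(-4) = j + (-32 + 32*j) = -32 + 33*j)
o = -7308 (o = -126*58 = -7308)
(-26212 + o)*(34958 + z(B(9, -11))) = (-26212 - 7308)*(34958 + (-32 + 33*(-10))) = -33520*(34958 + (-32 - 330)) = -33520*(34958 - 362) = -33520*34596 = -1159657920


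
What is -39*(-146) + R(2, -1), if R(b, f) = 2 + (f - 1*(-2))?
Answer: 5697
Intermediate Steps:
R(b, f) = 4 + f (R(b, f) = 2 + (f + 2) = 2 + (2 + f) = 4 + f)
-39*(-146) + R(2, -1) = -39*(-146) + (4 - 1) = 5694 + 3 = 5697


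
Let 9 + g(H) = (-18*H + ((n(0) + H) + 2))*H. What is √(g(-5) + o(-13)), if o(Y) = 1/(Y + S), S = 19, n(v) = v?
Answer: I*√15978/6 ≈ 21.067*I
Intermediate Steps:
o(Y) = 1/(19 + Y) (o(Y) = 1/(Y + 19) = 1/(19 + Y))
g(H) = -9 + H*(2 - 17*H) (g(H) = -9 + (-18*H + ((0 + H) + 2))*H = -9 + (-18*H + (H + 2))*H = -9 + (-18*H + (2 + H))*H = -9 + (2 - 17*H)*H = -9 + H*(2 - 17*H))
√(g(-5) + o(-13)) = √((-9 - 17*(-5)² + 2*(-5)) + 1/(19 - 13)) = √((-9 - 17*25 - 10) + 1/6) = √((-9 - 425 - 10) + ⅙) = √(-444 + ⅙) = √(-2663/6) = I*√15978/6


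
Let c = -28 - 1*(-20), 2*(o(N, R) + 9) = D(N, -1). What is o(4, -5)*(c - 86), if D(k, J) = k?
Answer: 658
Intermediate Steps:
o(N, R) = -9 + N/2
c = -8 (c = -28 + 20 = -8)
o(4, -5)*(c - 86) = (-9 + (½)*4)*(-8 - 86) = (-9 + 2)*(-94) = -7*(-94) = 658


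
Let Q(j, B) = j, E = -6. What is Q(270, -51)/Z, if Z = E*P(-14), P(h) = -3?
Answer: 15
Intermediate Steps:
Z = 18 (Z = -6*(-3) = 18)
Q(270, -51)/Z = 270/18 = 270*(1/18) = 15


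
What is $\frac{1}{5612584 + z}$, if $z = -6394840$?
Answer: $- \frac{1}{782256} \approx -1.2784 \cdot 10^{-6}$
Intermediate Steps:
$\frac{1}{5612584 + z} = \frac{1}{5612584 - 6394840} = \frac{1}{-782256} = - \frac{1}{782256}$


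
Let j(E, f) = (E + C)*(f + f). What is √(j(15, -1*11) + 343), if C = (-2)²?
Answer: 5*I*√3 ≈ 8.6602*I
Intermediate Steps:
C = 4
j(E, f) = 2*f*(4 + E) (j(E, f) = (E + 4)*(f + f) = (4 + E)*(2*f) = 2*f*(4 + E))
√(j(15, -1*11) + 343) = √(2*(-1*11)*(4 + 15) + 343) = √(2*(-11)*19 + 343) = √(-418 + 343) = √(-75) = 5*I*√3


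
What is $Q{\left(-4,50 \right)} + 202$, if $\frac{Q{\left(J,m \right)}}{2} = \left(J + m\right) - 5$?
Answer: $284$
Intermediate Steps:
$Q{\left(J,m \right)} = -10 + 2 J + 2 m$ ($Q{\left(J,m \right)} = 2 \left(\left(J + m\right) - 5\right) = 2 \left(-5 + J + m\right) = -10 + 2 J + 2 m$)
$Q{\left(-4,50 \right)} + 202 = \left(-10 + 2 \left(-4\right) + 2 \cdot 50\right) + 202 = \left(-10 - 8 + 100\right) + 202 = 82 + 202 = 284$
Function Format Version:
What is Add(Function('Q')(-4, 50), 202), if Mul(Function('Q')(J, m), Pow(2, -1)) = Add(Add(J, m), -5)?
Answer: 284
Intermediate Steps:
Function('Q')(J, m) = Add(-10, Mul(2, J), Mul(2, m)) (Function('Q')(J, m) = Mul(2, Add(Add(J, m), -5)) = Mul(2, Add(-5, J, m)) = Add(-10, Mul(2, J), Mul(2, m)))
Add(Function('Q')(-4, 50), 202) = Add(Add(-10, Mul(2, -4), Mul(2, 50)), 202) = Add(Add(-10, -8, 100), 202) = Add(82, 202) = 284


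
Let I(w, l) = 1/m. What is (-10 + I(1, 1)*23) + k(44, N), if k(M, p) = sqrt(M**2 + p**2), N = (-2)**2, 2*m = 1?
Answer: 36 + 4*sqrt(122) ≈ 80.181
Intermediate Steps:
m = 1/2 (m = (1/2)*1 = 1/2 ≈ 0.50000)
I(w, l) = 2 (I(w, l) = 1/(1/2) = 2)
N = 4
(-10 + I(1, 1)*23) + k(44, N) = (-10 + 2*23) + sqrt(44**2 + 4**2) = (-10 + 46) + sqrt(1936 + 16) = 36 + sqrt(1952) = 36 + 4*sqrt(122)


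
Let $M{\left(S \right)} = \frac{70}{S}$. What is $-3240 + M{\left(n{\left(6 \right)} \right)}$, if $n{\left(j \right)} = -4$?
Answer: $- \frac{6515}{2} \approx -3257.5$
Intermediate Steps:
$-3240 + M{\left(n{\left(6 \right)} \right)} = -3240 + \frac{70}{-4} = -3240 + 70 \left(- \frac{1}{4}\right) = -3240 - \frac{35}{2} = - \frac{6515}{2}$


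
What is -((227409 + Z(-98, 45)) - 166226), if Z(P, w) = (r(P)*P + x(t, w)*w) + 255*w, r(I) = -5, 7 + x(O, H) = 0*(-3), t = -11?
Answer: -72833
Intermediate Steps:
x(O, H) = -7 (x(O, H) = -7 + 0*(-3) = -7 + 0 = -7)
Z(P, w) = -5*P + 248*w (Z(P, w) = (-5*P - 7*w) + 255*w = (-7*w - 5*P) + 255*w = -5*P + 248*w)
-((227409 + Z(-98, 45)) - 166226) = -((227409 + (-5*(-98) + 248*45)) - 166226) = -((227409 + (490 + 11160)) - 166226) = -((227409 + 11650) - 166226) = -(239059 - 166226) = -1*72833 = -72833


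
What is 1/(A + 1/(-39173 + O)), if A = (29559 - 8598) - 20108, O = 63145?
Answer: 23972/20448117 ≈ 0.0011723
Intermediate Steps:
A = 853 (A = 20961 - 20108 = 853)
1/(A + 1/(-39173 + O)) = 1/(853 + 1/(-39173 + 63145)) = 1/(853 + 1/23972) = 1/(20448117/23972) = 23972/20448117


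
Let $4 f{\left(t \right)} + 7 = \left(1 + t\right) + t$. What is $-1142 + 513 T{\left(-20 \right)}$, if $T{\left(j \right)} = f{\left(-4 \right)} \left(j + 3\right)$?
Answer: $\frac{58763}{2} \approx 29382.0$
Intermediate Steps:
$f{\left(t \right)} = - \frac{3}{2} + \frac{t}{2}$ ($f{\left(t \right)} = - \frac{7}{4} + \frac{\left(1 + t\right) + t}{4} = - \frac{7}{4} + \frac{1 + 2 t}{4} = - \frac{7}{4} + \left(\frac{1}{4} + \frac{t}{2}\right) = - \frac{3}{2} + \frac{t}{2}$)
$T{\left(j \right)} = - \frac{21}{2} - \frac{7 j}{2}$ ($T{\left(j \right)} = \left(- \frac{3}{2} + \frac{1}{2} \left(-4\right)\right) \left(j + 3\right) = \left(- \frac{3}{2} - 2\right) \left(3 + j\right) = - \frac{7 \left(3 + j\right)}{2} = - \frac{21}{2} - \frac{7 j}{2}$)
$-1142 + 513 T{\left(-20 \right)} = -1142 + 513 \left(- \frac{21}{2} - -70\right) = -1142 + 513 \left(- \frac{21}{2} + 70\right) = -1142 + 513 \cdot \frac{119}{2} = -1142 + \frac{61047}{2} = \frac{58763}{2}$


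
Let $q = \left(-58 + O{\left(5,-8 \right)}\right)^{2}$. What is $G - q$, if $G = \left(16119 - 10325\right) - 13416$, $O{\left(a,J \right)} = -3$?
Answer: $-11343$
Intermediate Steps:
$G = -7622$ ($G = 5794 - 13416 = -7622$)
$q = 3721$ ($q = \left(-58 - 3\right)^{2} = \left(-61\right)^{2} = 3721$)
$G - q = -7622 - 3721 = -11343$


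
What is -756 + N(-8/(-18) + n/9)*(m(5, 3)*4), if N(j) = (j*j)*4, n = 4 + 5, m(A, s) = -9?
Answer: -9508/9 ≈ -1056.4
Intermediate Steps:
n = 9
N(j) = 4*j**2 (N(j) = j**2*4 = 4*j**2)
-756 + N(-8/(-18) + n/9)*(m(5, 3)*4) = -756 + (4*(-8/(-18) + 9/9)**2)*(-9*4) = -756 + (4*(-8*(-1/18) + 9*(1/9))**2)*(-36) = -756 + (4*(4/9 + 1)**2)*(-36) = -756 + (4*(13/9)**2)*(-36) = -756 + (4*(169/81))*(-36) = -756 + (676/81)*(-36) = -756 - 2704/9 = -9508/9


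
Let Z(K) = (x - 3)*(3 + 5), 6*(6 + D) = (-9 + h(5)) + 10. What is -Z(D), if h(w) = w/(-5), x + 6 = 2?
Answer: 56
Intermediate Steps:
x = -4 (x = -6 + 2 = -4)
h(w) = -w/5 (h(w) = w*(-⅕) = -w/5)
D = -6 (D = -6 + ((-9 - ⅕*5) + 10)/6 = -6 + ((-9 - 1) + 10)/6 = -6 + (-10 + 10)/6 = -6 + (⅙)*0 = -6 + 0 = -6)
Z(K) = -56 (Z(K) = (-4 - 3)*(3 + 5) = -7*8 = -56)
-Z(D) = -1*(-56) = 56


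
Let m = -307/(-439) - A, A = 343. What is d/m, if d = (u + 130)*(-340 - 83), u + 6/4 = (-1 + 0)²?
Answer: 16031841/100180 ≈ 160.03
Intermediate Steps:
u = -½ (u = -3/2 + (-1 + 0)² = -3/2 + (-1)² = -3/2 + 1 = -½ ≈ -0.50000)
d = -109557/2 (d = (-½ + 130)*(-340 - 83) = (259/2)*(-423) = -109557/2 ≈ -54779.)
m = -150270/439 (m = -307/(-439) - 1*343 = -307*(-1/439) - 343 = 307/439 - 343 = -150270/439 ≈ -342.30)
d/m = -109557/(2*(-150270/439)) = -109557/2*(-439/150270) = 16031841/100180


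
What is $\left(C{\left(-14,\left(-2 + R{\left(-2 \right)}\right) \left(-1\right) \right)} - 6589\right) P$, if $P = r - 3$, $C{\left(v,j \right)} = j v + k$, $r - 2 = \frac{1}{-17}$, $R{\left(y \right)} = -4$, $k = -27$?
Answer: $\frac{120600}{17} \approx 7094.1$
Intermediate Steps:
$r = \frac{33}{17}$ ($r = 2 + \frac{1}{-17} = 2 - \frac{1}{17} = \frac{33}{17} \approx 1.9412$)
$C{\left(v,j \right)} = -27 + j v$ ($C{\left(v,j \right)} = j v - 27 = -27 + j v$)
$P = - \frac{18}{17}$ ($P = \frac{33}{17} - 3 = - \frac{18}{17} \approx -1.0588$)
$\left(C{\left(-14,\left(-2 + R{\left(-2 \right)}\right) \left(-1\right) \right)} - 6589\right) P = \left(\left(-27 + \left(-2 - 4\right) \left(-1\right) \left(-14\right)\right) - 6589\right) \left(- \frac{18}{17}\right) = \left(\left(-27 + \left(-6\right) \left(-1\right) \left(-14\right)\right) - 6589\right) \left(- \frac{18}{17}\right) = \left(\left(-27 + 6 \left(-14\right)\right) - 6589\right) \left(- \frac{18}{17}\right) = \left(\left(-27 - 84\right) - 6589\right) \left(- \frac{18}{17}\right) = \left(-111 - 6589\right) \left(- \frac{18}{17}\right) = \left(-6700\right) \left(- \frac{18}{17}\right) = \frac{120600}{17}$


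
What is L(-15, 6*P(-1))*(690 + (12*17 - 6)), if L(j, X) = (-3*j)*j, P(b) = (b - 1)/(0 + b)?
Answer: -599400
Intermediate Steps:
P(b) = (-1 + b)/b
L(j, X) = -3*j**2
L(-15, 6*P(-1))*(690 + (12*17 - 6)) = (-3*(-15)**2)*(690 + (12*17 - 6)) = (-3*225)*(690 + (204 - 6)) = -675*(690 + 198) = -675*888 = -599400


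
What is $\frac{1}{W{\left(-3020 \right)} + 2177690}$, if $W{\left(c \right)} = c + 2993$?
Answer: $\frac{1}{2177663} \approx 4.5921 \cdot 10^{-7}$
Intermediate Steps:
$W{\left(c \right)} = 2993 + c$
$\frac{1}{W{\left(-3020 \right)} + 2177690} = \frac{1}{\left(2993 - 3020\right) + 2177690} = \frac{1}{-27 + 2177690} = \frac{1}{2177663}$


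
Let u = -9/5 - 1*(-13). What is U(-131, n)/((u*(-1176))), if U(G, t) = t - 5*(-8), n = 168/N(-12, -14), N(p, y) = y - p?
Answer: 55/16464 ≈ 0.0033406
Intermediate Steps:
u = 56/5 (u = -9*⅕ + 13 = -9/5 + 13 = 56/5 ≈ 11.200)
n = -84 (n = 168/(-14 - 1*(-12)) = 168/(-14 + 12) = 168/(-2) = 168*(-½) = -84)
U(G, t) = 40 + t (U(G, t) = t + 40 = 40 + t)
U(-131, n)/((u*(-1176))) = (40 - 84)/(((56/5)*(-1176))) = -44/(-65856/5) = -44*(-5/65856) = 55/16464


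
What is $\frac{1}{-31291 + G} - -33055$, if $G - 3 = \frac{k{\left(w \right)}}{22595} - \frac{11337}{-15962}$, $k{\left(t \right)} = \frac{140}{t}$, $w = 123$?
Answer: $\frac{9175713901302578491}{277589287858867} \approx 33055.0$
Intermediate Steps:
$G = \frac{32918781587}{8872270194}$ ($G = 3 + \left(\frac{140 \cdot \frac{1}{123}}{22595} - \frac{11337}{-15962}\right) = 3 + \left(140 \cdot \frac{1}{123} \cdot \frac{1}{22595} - - \frac{11337}{15962}\right) = 3 + \left(\frac{140}{123} \cdot \frac{1}{22595} + \frac{11337}{15962}\right) = 3 + \left(\frac{28}{555837} + \frac{11337}{15962}\right) = 3 + \frac{6301971005}{8872270194} = \frac{32918781587}{8872270194} \approx 3.7103$)
$\frac{1}{-31291 + G} - -33055 = \frac{1}{-31291 + \frac{32918781587}{8872270194}} - -33055 = \frac{1}{- \frac{277589287858867}{8872270194}} + 33055 = - \frac{8872270194}{277589287858867} + 33055 = \frac{9175713901302578491}{277589287858867}$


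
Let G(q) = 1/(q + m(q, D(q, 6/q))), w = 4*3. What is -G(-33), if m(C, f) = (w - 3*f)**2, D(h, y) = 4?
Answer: 1/33 ≈ 0.030303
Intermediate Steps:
w = 12
m(C, f) = (12 - 3*f)**2
G(q) = 1/q (G(q) = 1/(q + 9*(-4 + 4)**2) = 1/(q + 9*0**2) = 1/(q + 9*0) = 1/(q + 0) = 1/q)
-G(-33) = -1/(-33) = -1*(-1/33) = 1/33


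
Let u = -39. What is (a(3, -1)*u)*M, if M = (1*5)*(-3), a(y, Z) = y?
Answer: 1755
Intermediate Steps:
M = -15 (M = 5*(-3) = -15)
(a(3, -1)*u)*M = (3*(-39))*(-15) = -117*(-15) = 1755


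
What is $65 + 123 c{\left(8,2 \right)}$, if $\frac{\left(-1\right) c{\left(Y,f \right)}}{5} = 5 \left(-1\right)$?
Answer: $3140$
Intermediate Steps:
$c{\left(Y,f \right)} = 25$ ($c{\left(Y,f \right)} = - 5 \cdot 5 \left(-1\right) = \left(-5\right) \left(-5\right) = 25$)
$65 + 123 c{\left(8,2 \right)} = 65 + 123 \cdot 25 = 65 + 3075 = 3140$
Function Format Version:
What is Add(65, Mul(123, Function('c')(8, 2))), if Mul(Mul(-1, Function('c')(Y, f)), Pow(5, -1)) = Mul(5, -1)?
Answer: 3140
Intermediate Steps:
Function('c')(Y, f) = 25 (Function('c')(Y, f) = Mul(-5, Mul(5, -1)) = Mul(-5, -5) = 25)
Add(65, Mul(123, Function('c')(8, 2))) = Add(65, Mul(123, 25)) = Add(65, 3075) = 3140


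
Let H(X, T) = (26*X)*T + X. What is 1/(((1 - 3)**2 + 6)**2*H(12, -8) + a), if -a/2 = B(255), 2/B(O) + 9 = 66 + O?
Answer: -78/19375201 ≈ -4.0258e-6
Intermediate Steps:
B(O) = 2/(57 + O) (B(O) = 2/(-9 + (66 + O)) = 2/(57 + O))
a = -1/78 (a = -4/(57 + 255) = -4/312 = -2*1/156 = -1/78 ≈ -0.012821)
H(X, T) = X + 26*T*X (H(X, T) = 26*T*X + X = X + 26*T*X)
1/(((1 - 3)**2 + 6)**2*H(12, -8) + a) = 1/(((1 - 3)**2 + 6)**2*(12*(1 + 26*(-8))) - 1/78) = 1/(((-2)**2 + 6)**2*(12*(1 - 208)) - 1/78) = 1/((4 + 6)**2*(12*(-207)) - 1/78) = 1/(10**2*(-2484) - 1/78) = 1/(100*(-2484) - 1/78) = 1/(-248400 - 1/78) = 1/(-19375201/78) = -78/19375201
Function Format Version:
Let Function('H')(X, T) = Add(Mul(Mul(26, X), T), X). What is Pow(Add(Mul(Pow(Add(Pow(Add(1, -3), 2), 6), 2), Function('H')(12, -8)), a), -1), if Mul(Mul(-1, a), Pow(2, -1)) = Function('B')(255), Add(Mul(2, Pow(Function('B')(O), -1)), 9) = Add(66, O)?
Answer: Rational(-78, 19375201) ≈ -4.0258e-6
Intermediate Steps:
Function('B')(O) = Mul(2, Pow(Add(57, O), -1)) (Function('B')(O) = Mul(2, Pow(Add(-9, Add(66, O)), -1)) = Mul(2, Pow(Add(57, O), -1)))
a = Rational(-1, 78) (a = Mul(-2, Mul(2, Pow(Add(57, 255), -1))) = Mul(-2, Mul(2, Pow(312, -1))) = Mul(-2, Mul(2, Rational(1, 312))) = Mul(-2, Rational(1, 156)) = Rational(-1, 78) ≈ -0.012821)
Function('H')(X, T) = Add(X, Mul(26, T, X)) (Function('H')(X, T) = Add(Mul(26, T, X), X) = Add(X, Mul(26, T, X)))
Pow(Add(Mul(Pow(Add(Pow(Add(1, -3), 2), 6), 2), Function('H')(12, -8)), a), -1) = Pow(Add(Mul(Pow(Add(Pow(Add(1, -3), 2), 6), 2), Mul(12, Add(1, Mul(26, -8)))), Rational(-1, 78)), -1) = Pow(Add(Mul(Pow(Add(Pow(-2, 2), 6), 2), Mul(12, Add(1, -208))), Rational(-1, 78)), -1) = Pow(Add(Mul(Pow(Add(4, 6), 2), Mul(12, -207)), Rational(-1, 78)), -1) = Pow(Add(Mul(Pow(10, 2), -2484), Rational(-1, 78)), -1) = Pow(Add(Mul(100, -2484), Rational(-1, 78)), -1) = Pow(Add(-248400, Rational(-1, 78)), -1) = Pow(Rational(-19375201, 78), -1) = Rational(-78, 19375201)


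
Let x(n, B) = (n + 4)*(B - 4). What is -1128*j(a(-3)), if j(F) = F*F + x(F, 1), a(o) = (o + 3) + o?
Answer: -6768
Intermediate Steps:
x(n, B) = (-4 + B)*(4 + n) (x(n, B) = (4 + n)*(-4 + B) = (-4 + B)*(4 + n))
a(o) = 3 + 2*o (a(o) = (3 + o) + o = 3 + 2*o)
j(F) = -12 + F² - 3*F (j(F) = F*F + (-16 - 4*F + 4*1 + 1*F) = F² + (-16 - 4*F + 4 + F) = F² + (-12 - 3*F) = -12 + F² - 3*F)
-1128*j(a(-3)) = -1128*(-12 + (3 + 2*(-3))² - 3*(3 + 2*(-3))) = -1128*(-12 + (3 - 6)² - 3*(3 - 6)) = -1128*(-12 + (-3)² - 3*(-3)) = -1128*(-12 + 9 + 9) = -1128*6 = -6768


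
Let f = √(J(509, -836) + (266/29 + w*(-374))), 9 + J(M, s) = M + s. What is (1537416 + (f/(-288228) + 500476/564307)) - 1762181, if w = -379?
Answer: -126835962379/564307 - √3303709/1393102 ≈ -2.2476e+5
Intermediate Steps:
J(M, s) = -9 + M + s (J(M, s) = -9 + (M + s) = -9 + M + s)
f = 6*√3303709/29 (f = √((-9 + 509 - 836) + (266/29 - 379*(-374))) = √(-336 + (266*(1/29) + 141746)) = √(-336 + (266/29 + 141746)) = √(-336 + 4110900/29) = √(4101156/29) = 6*√3303709/29 ≈ 376.06)
(1537416 + (f/(-288228) + 500476/564307)) - 1762181 = (1537416 + ((6*√3303709/29)/(-288228) + 500476/564307)) - 1762181 = (1537416 + ((6*√3303709/29)*(-1/288228) + 500476*(1/564307))) - 1762181 = (1537416 + (-√3303709/1393102 + 500476/564307)) - 1762181 = (1537416 + (500476/564307 - √3303709/1393102)) - 1762181 = (867575111188/564307 - √3303709/1393102) - 1762181 = -126835962379/564307 - √3303709/1393102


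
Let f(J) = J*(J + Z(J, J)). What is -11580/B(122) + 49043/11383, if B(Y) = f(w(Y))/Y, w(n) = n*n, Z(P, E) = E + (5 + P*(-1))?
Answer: 14825455759/3446123569 ≈ 4.3021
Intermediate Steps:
Z(P, E) = 5 + E - P (Z(P, E) = E + (5 - P) = 5 + E - P)
w(n) = n²
f(J) = J*(5 + J) (f(J) = J*(J + (5 + J - J)) = J*(J + 5) = J*(5 + J))
B(Y) = Y*(5 + Y²) (B(Y) = (Y²*(5 + Y²))/Y = Y*(5 + Y²))
-11580/B(122) + 49043/11383 = -11580*1/(122*(5 + 122²)) + 49043/11383 = -11580*1/(122*(5 + 14884)) + 49043*(1/11383) = -11580/(122*14889) + 49043/11383 = -11580/1816458 + 49043/11383 = -11580*1/1816458 + 49043/11383 = -1930/302743 + 49043/11383 = 14825455759/3446123569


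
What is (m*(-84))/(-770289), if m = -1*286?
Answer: -616/19751 ≈ -0.031188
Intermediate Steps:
m = -286
(m*(-84))/(-770289) = -286*(-84)/(-770289) = 24024*(-1/770289) = -616/19751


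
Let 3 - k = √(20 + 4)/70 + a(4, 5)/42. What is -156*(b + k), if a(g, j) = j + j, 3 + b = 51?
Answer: -55432/7 + 156*√6/35 ≈ -7907.9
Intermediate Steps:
b = 48 (b = -3 + 51 = 48)
a(g, j) = 2*j
k = 58/21 - √6/35 (k = 3 - (√(20 + 4)/70 + (2*5)/42) = 3 - (√24*(1/70) + 10*(1/42)) = 3 - ((2*√6)*(1/70) + 5/21) = 3 - (√6/35 + 5/21) = 3 - (5/21 + √6/35) = 3 + (-5/21 - √6/35) = 58/21 - √6/35 ≈ 2.6919)
-156*(b + k) = -156*(48 + (58/21 - √6/35)) = -156*(1066/21 - √6/35) = -55432/7 + 156*√6/35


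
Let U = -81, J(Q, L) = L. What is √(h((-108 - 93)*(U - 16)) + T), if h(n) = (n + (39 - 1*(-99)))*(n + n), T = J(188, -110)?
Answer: 2*√191411770 ≈ 27670.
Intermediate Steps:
T = -110
h(n) = 2*n*(138 + n) (h(n) = (n + (39 + 99))*(2*n) = (n + 138)*(2*n) = (138 + n)*(2*n) = 2*n*(138 + n))
√(h((-108 - 93)*(U - 16)) + T) = √(2*((-108 - 93)*(-81 - 16))*(138 + (-108 - 93)*(-81 - 16)) - 110) = √(2*(-201*(-97))*(138 - 201*(-97)) - 110) = √(2*19497*(138 + 19497) - 110) = √(2*19497*19635 - 110) = √(765647190 - 110) = √765647080 = 2*√191411770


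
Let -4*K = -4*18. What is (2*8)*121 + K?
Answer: 1954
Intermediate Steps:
K = 18 (K = -(-1)*18 = -1/4*(-72) = 18)
(2*8)*121 + K = (2*8)*121 + 18 = 16*121 + 18 = 1936 + 18 = 1954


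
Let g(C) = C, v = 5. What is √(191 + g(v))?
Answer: 14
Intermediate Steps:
√(191 + g(v)) = √(191 + 5) = √196 = 14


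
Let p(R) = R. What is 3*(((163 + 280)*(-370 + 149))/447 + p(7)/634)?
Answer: -62067373/94466 ≈ -657.03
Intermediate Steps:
3*(((163 + 280)*(-370 + 149))/447 + p(7)/634) = 3*(((163 + 280)*(-370 + 149))/447 + 7/634) = 3*((443*(-221))*(1/447) + 7*(1/634)) = 3*(-97903*1/447 + 7/634) = 3*(-97903/447 + 7/634) = 3*(-62067373/283398) = -62067373/94466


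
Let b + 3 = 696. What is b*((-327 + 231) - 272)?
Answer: -255024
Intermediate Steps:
b = 693 (b = -3 + 696 = 693)
b*((-327 + 231) - 272) = 693*((-327 + 231) - 272) = 693*(-96 - 272) = 693*(-368) = -255024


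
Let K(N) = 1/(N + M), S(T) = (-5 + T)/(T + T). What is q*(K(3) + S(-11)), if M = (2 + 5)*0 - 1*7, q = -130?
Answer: -1365/22 ≈ -62.045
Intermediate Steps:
S(T) = (-5 + T)/(2*T) (S(T) = (-5 + T)/((2*T)) = (-5 + T)*(1/(2*T)) = (-5 + T)/(2*T))
M = -7 (M = 7*0 - 7 = 0 - 7 = -7)
K(N) = 1/(-7 + N) (K(N) = 1/(N - 7) = 1/(-7 + N))
q*(K(3) + S(-11)) = -130*(1/(-7 + 3) + (½)*(-5 - 11)/(-11)) = -130*(1/(-4) + (½)*(-1/11)*(-16)) = -130*(-¼ + 8/11) = -130*21/44 = -1365/22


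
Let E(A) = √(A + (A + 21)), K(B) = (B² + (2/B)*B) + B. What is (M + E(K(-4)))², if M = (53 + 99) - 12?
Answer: 21609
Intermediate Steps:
K(B) = 2 + B + B² (K(B) = (B² + 2) + B = (2 + B²) + B = 2 + B + B²)
E(A) = √(21 + 2*A) (E(A) = √(A + (21 + A)) = √(21 + 2*A))
M = 140 (M = 152 - 12 = 140)
(M + E(K(-4)))² = (140 + √(21 + 2*(2 - 4 + (-4)²)))² = (140 + √(21 + 2*(2 - 4 + 16)))² = (140 + √(21 + 2*14))² = (140 + √(21 + 28))² = (140 + √49)² = (140 + 7)² = 147² = 21609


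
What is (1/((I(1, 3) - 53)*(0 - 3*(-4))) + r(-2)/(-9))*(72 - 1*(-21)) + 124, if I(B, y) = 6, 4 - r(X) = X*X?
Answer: 23281/188 ≈ 123.84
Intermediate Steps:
r(X) = 4 - X**2 (r(X) = 4 - X*X = 4 - X**2)
(1/((I(1, 3) - 53)*(0 - 3*(-4))) + r(-2)/(-9))*(72 - 1*(-21)) + 124 = (1/((6 - 53)*(0 - 3*(-4))) + (4 - 1*(-2)**2)/(-9))*(72 - 1*(-21)) + 124 = (1/((-47)*(0 + 12)) + (4 - 1*4)*(-1/9))*(72 + 21) + 124 = (-1/47/12 + (4 - 4)*(-1/9))*93 + 124 = (-1/47*1/12 + 0*(-1/9))*93 + 124 = (-1/564 + 0)*93 + 124 = -1/564*93 + 124 = -31/188 + 124 = 23281/188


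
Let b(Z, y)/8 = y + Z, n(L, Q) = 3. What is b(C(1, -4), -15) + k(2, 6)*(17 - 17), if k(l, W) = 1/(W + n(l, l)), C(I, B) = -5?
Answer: -160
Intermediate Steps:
k(l, W) = 1/(3 + W) (k(l, W) = 1/(W + 3) = 1/(3 + W))
b(Z, y) = 8*Z + 8*y (b(Z, y) = 8*(y + Z) = 8*(Z + y) = 8*Z + 8*y)
b(C(1, -4), -15) + k(2, 6)*(17 - 17) = (8*(-5) + 8*(-15)) + (17 - 17)/(3 + 6) = (-40 - 120) + 0/9 = -160 + (⅑)*0 = -160 + 0 = -160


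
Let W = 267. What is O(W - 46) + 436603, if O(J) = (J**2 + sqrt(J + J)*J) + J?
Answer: 485665 + 221*sqrt(442) ≈ 4.9031e+5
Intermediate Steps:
O(J) = J + J**2 + sqrt(2)*J**(3/2) (O(J) = (J**2 + sqrt(2*J)*J) + J = (J**2 + (sqrt(2)*sqrt(J))*J) + J = (J**2 + sqrt(2)*J**(3/2)) + J = J + J**2 + sqrt(2)*J**(3/2))
O(W - 46) + 436603 = ((267 - 46) + (267 - 46)**2 + sqrt(2)*(267 - 46)**(3/2)) + 436603 = (221 + 221**2 + sqrt(2)*221**(3/2)) + 436603 = (221 + 48841 + sqrt(2)*(221*sqrt(221))) + 436603 = (221 + 48841 + 221*sqrt(442)) + 436603 = (49062 + 221*sqrt(442)) + 436603 = 485665 + 221*sqrt(442)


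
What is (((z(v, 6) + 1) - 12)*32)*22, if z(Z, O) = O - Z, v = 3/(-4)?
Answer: -2992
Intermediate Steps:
v = -¾ (v = 3*(-¼) = -¾ ≈ -0.75000)
(((z(v, 6) + 1) - 12)*32)*22 = ((((6 - 1*(-¾)) + 1) - 12)*32)*22 = ((((6 + ¾) + 1) - 12)*32)*22 = (((27/4 + 1) - 12)*32)*22 = ((31/4 - 12)*32)*22 = -17/4*32*22 = -136*22 = -2992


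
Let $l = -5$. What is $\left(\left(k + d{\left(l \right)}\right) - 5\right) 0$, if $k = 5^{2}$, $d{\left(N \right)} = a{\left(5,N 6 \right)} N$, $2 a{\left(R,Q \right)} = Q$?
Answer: $0$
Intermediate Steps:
$a{\left(R,Q \right)} = \frac{Q}{2}$
$d{\left(N \right)} = 3 N^{2}$ ($d{\left(N \right)} = \frac{N 6}{2} N = \frac{6 N}{2} N = 3 N N = 3 N^{2}$)
$k = 25$
$\left(\left(k + d{\left(l \right)}\right) - 5\right) 0 = \left(\left(25 + 3 \left(-5\right)^{2}\right) - 5\right) 0 = \left(\left(25 + 3 \cdot 25\right) - 5\right) 0 = \left(\left(25 + 75\right) - 5\right) 0 = \left(100 - 5\right) 0 = 95 \cdot 0 = 0$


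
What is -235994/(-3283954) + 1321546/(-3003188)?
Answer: -907790481003/2465582811338 ≈ -0.36819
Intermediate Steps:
-235994/(-3283954) + 1321546/(-3003188) = -235994*(-1/3283954) + 1321546*(-1/3003188) = 117997/1641977 - 660773/1501594 = -907790481003/2465582811338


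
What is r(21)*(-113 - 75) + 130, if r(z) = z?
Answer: -3818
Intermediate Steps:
r(21)*(-113 - 75) + 130 = 21*(-113 - 75) + 130 = 21*(-188) + 130 = -3948 + 130 = -3818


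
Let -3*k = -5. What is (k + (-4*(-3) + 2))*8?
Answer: 376/3 ≈ 125.33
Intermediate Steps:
k = 5/3 (k = -⅓*(-5) = 5/3 ≈ 1.6667)
(k + (-4*(-3) + 2))*8 = (5/3 + (-4*(-3) + 2))*8 = (5/3 + (12 + 2))*8 = (5/3 + 14)*8 = (47/3)*8 = 376/3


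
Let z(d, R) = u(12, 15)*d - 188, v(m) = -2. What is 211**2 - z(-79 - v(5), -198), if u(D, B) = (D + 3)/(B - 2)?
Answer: 582372/13 ≈ 44798.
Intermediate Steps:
u(D, B) = (3 + D)/(-2 + B)
z(d, R) = -188 + 15*d/13 (z(d, R) = ((3 + 12)/(-2 + 15))*d - 188 = (15/13)*d - 188 = ((1/13)*15)*d - 188 = 15*d/13 - 188 = -188 + 15*d/13)
211**2 - z(-79 - v(5), -198) = 211**2 - (-188 + 15*(-79 - 1*(-2))/13) = 44521 - (-188 + 15*(-79 + 2)/13) = 44521 - (-188 + (15/13)*(-77)) = 44521 - (-188 - 1155/13) = 44521 - 1*(-3599/13) = 44521 + 3599/13 = 582372/13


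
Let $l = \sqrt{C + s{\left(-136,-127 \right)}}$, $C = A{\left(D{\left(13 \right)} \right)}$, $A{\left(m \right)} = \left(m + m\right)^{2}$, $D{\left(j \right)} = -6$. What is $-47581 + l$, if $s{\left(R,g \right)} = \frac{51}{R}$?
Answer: $-47581 + \frac{\sqrt{2298}}{4} \approx -47569.0$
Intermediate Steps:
$A{\left(m \right)} = 4 m^{2}$ ($A{\left(m \right)} = \left(2 m\right)^{2} = 4 m^{2}$)
$C = 144$ ($C = 4 \left(-6\right)^{2} = 4 \cdot 36 = 144$)
$l = \frac{\sqrt{2298}}{4}$ ($l = \sqrt{144 + \frac{51}{-136}} = \sqrt{144 + 51 \left(- \frac{1}{136}\right)} = \sqrt{144 - \frac{3}{8}} = \sqrt{\frac{1149}{8}} = \frac{\sqrt{2298}}{4} \approx 11.984$)
$-47581 + l = -47581 + \frac{\sqrt{2298}}{4}$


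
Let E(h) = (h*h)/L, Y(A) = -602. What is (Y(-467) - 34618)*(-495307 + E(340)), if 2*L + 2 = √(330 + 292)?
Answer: 1794091103620/103 - 1357144000*√622/103 ≈ 1.7090e+10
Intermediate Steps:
L = -1 + √622/2 (L = -1 + √(330 + 292)/2 = -1 + √622/2 ≈ 11.470)
E(h) = h²/(-1 + √622/2) (E(h) = (h*h)/(-1 + √622/2) = h²/(-1 + √622/2))
(Y(-467) - 34618)*(-495307 + E(340)) = (-602 - 34618)*(-495307 + ((2/309)*340² + (1/309)*√622*340²)) = -35220*(-495307 + ((2/309)*115600 + (1/309)*√622*115600)) = -35220*(-495307 + (231200/309 + 115600*√622/309)) = -35220*(-152818663/309 + 115600*√622/309) = 1794091103620/103 - 1357144000*√622/103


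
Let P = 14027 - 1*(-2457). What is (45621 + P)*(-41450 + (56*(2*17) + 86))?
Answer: -2450663300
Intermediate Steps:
P = 16484 (P = 14027 + 2457 = 16484)
(45621 + P)*(-41450 + (56*(2*17) + 86)) = (45621 + 16484)*(-41450 + (56*(2*17) + 86)) = 62105*(-41450 + (56*34 + 86)) = 62105*(-41450 + (1904 + 86)) = 62105*(-41450 + 1990) = 62105*(-39460) = -2450663300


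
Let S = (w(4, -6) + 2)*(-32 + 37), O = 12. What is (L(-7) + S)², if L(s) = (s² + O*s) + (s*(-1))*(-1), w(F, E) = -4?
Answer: 2704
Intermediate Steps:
L(s) = s² + 13*s (L(s) = (s² + 12*s) + (s*(-1))*(-1) = (s² + 12*s) - s*(-1) = (s² + 12*s) + s = s² + 13*s)
S = -10 (S = (-4 + 2)*(-32 + 37) = -2*5 = -10)
(L(-7) + S)² = (-7*(13 - 7) - 10)² = (-7*6 - 10)² = (-42 - 10)² = (-52)² = 2704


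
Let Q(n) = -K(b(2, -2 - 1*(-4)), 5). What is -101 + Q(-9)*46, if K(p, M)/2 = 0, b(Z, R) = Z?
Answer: -101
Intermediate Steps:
K(p, M) = 0 (K(p, M) = 2*0 = 0)
Q(n) = 0 (Q(n) = -1*0 = 0)
-101 + Q(-9)*46 = -101 + 0*46 = -101 + 0 = -101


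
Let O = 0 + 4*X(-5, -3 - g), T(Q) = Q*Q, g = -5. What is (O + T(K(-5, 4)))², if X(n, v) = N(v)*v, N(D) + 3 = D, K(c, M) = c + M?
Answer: 49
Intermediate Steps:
K(c, M) = M + c
N(D) = -3 + D
T(Q) = Q²
X(n, v) = v*(-3 + v) (X(n, v) = (-3 + v)*v = v*(-3 + v))
O = -8 (O = 0 + 4*((-3 - 1*(-5))*(-3 + (-3 - 1*(-5)))) = 0 + 4*((-3 + 5)*(-3 + (-3 + 5))) = 0 + 4*(2*(-3 + 2)) = 0 + 4*(2*(-1)) = 0 + 4*(-2) = 0 - 8 = -8)
(O + T(K(-5, 4)))² = (-8 + (4 - 5)²)² = (-8 + (-1)²)² = (-8 + 1)² = (-7)² = 49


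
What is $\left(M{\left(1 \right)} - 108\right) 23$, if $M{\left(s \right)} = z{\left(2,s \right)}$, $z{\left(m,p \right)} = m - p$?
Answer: $-2461$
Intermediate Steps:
$M{\left(s \right)} = 2 - s$
$\left(M{\left(1 \right)} - 108\right) 23 = \left(\left(2 - 1\right) - 108\right) 23 = \left(1 - 108\right) 23 = \left(-107\right) 23 = -2461$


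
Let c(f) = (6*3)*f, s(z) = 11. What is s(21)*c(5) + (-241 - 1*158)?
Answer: 591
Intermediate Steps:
c(f) = 18*f
s(21)*c(5) + (-241 - 1*158) = 11*(18*5) + (-241 - 1*158) = 11*90 + (-241 - 158) = 990 - 399 = 591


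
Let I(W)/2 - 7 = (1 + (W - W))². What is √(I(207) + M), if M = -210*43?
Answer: I*√9014 ≈ 94.942*I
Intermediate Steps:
I(W) = 16 (I(W) = 14 + 2*(1 + (W - W))² = 14 + 2*(1 + 0)² = 14 + 2*1² = 14 + 2*1 = 14 + 2 = 16)
M = -9030
√(I(207) + M) = √(16 - 9030) = √(-9014) = I*√9014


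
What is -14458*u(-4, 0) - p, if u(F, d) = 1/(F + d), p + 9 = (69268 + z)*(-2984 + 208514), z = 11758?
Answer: -33306540313/2 ≈ -1.6653e+10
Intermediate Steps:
p = 16653273771 (p = -9 + (69268 + 11758)*(-2984 + 208514) = -9 + 81026*205530 = -9 + 16653273780 = 16653273771)
-14458*u(-4, 0) - p = -14458/(-4 + 0) - 1*16653273771 = -14458/(-4) - 16653273771 = -14458*(-1/4) - 16653273771 = 7229/2 - 16653273771 = -33306540313/2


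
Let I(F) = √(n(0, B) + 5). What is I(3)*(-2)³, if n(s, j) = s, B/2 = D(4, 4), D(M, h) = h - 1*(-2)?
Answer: -8*√5 ≈ -17.889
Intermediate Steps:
D(M, h) = 2 + h (D(M, h) = h + 2 = 2 + h)
B = 12 (B = 2*(2 + 4) = 2*6 = 12)
I(F) = √5 (I(F) = √(0 + 5) = √5)
I(3)*(-2)³ = √5*(-2)³ = √5*(-8) = -8*√5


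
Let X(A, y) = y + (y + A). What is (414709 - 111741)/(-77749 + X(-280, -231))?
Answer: -302968/78491 ≈ -3.8599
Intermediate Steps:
X(A, y) = A + 2*y (X(A, y) = y + (A + y) = A + 2*y)
(414709 - 111741)/(-77749 + X(-280, -231)) = (414709 - 111741)/(-77749 + (-280 + 2*(-231))) = 302968/(-77749 + (-280 - 462)) = 302968/(-77749 - 742) = 302968/(-78491) = 302968*(-1/78491) = -302968/78491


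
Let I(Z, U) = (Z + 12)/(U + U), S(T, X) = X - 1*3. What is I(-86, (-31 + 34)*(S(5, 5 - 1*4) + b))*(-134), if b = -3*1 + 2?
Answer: -4958/9 ≈ -550.89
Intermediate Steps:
S(T, X) = -3 + X (S(T, X) = X - 3 = -3 + X)
b = -1 (b = -3 + 2 = -1)
I(Z, U) = (12 + Z)/(2*U) (I(Z, U) = (12 + Z)/((2*U)) = (12 + Z)*(1/(2*U)) = (12 + Z)/(2*U))
I(-86, (-31 + 34)*(S(5, 5 - 1*4) + b))*(-134) = ((12 - 86)/(2*(((-31 + 34)*((-3 + (5 - 1*4)) - 1)))))*(-134) = ((1/2)*(-74)/(3*((-3 + (5 - 4)) - 1)))*(-134) = ((1/2)*(-74)/(3*((-3 + 1) - 1)))*(-134) = ((1/2)*(-74)/(3*(-2 - 1)))*(-134) = ((1/2)*(-74)/(3*(-3)))*(-134) = ((1/2)*(-74)/(-9))*(-134) = ((1/2)*(-1/9)*(-74))*(-134) = (37/9)*(-134) = -4958/9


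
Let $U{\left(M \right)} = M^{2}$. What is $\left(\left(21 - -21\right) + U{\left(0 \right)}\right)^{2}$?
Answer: $1764$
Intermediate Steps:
$\left(\left(21 - -21\right) + U{\left(0 \right)}\right)^{2} = \left(\left(21 - -21\right) + 0^{2}\right)^{2} = \left(\left(21 + 21\right) + 0\right)^{2} = \left(42 + 0\right)^{2} = 42^{2} = 1764$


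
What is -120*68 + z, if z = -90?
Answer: -8250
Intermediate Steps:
-120*68 + z = -120*68 - 90 = -8160 - 90 = -8250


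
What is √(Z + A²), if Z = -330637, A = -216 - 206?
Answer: I*√152553 ≈ 390.58*I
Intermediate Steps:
A = -422
√(Z + A²) = √(-330637 + (-422)²) = √(-330637 + 178084) = √(-152553) = I*√152553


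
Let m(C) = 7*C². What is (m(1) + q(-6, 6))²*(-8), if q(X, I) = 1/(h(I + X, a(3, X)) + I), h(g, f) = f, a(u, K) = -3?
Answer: -3872/9 ≈ -430.22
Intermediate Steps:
q(X, I) = 1/(-3 + I)
(m(1) + q(-6, 6))²*(-8) = (7*1² + 1/(-3 + 6))²*(-8) = (7*1 + 1/3)²*(-8) = (7 + ⅓)²*(-8) = (22/3)²*(-8) = (484/9)*(-8) = -3872/9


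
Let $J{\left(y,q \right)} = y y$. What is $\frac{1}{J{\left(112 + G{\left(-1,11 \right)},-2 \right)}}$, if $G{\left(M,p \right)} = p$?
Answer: $\frac{1}{15129} \approx 6.6098 \cdot 10^{-5}$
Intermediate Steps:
$J{\left(y,q \right)} = y^{2}$
$\frac{1}{J{\left(112 + G{\left(-1,11 \right)},-2 \right)}} = \frac{1}{\left(112 + 11\right)^{2}} = \frac{1}{123^{2}} = \frac{1}{15129}$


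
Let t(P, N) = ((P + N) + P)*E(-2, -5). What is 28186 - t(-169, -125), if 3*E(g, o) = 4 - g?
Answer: 29112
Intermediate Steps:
E(g, o) = 4/3 - g/3 (E(g, o) = (4 - g)/3 = 4/3 - g/3)
t(P, N) = 2*N + 4*P (t(P, N) = ((P + N) + P)*(4/3 - ⅓*(-2)) = ((N + P) + P)*(4/3 + ⅔) = (N + 2*P)*2 = 2*N + 4*P)
28186 - t(-169, -125) = 28186 - (2*(-125) + 4*(-169)) = 28186 - (-250 - 676) = 28186 - 1*(-926) = 28186 + 926 = 29112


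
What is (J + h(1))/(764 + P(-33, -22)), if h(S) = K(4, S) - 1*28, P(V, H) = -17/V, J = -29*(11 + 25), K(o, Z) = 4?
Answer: -35244/25229 ≈ -1.3970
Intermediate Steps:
J = -1044 (J = -29*36 = -1044)
h(S) = -24 (h(S) = 4 - 1*28 = 4 - 28 = -24)
(J + h(1))/(764 + P(-33, -22)) = (-1044 - 24)/(764 - 17/(-33)) = -1068/(764 - 17*(-1/33)) = -1068/(764 + 17/33) = -1068/25229/33 = -1068*33/25229 = -35244/25229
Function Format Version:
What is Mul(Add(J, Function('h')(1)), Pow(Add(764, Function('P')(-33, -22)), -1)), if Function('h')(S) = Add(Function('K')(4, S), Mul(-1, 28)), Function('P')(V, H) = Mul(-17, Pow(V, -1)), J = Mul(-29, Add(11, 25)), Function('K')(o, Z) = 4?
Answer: Rational(-35244, 25229) ≈ -1.3970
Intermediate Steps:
J = -1044 (J = Mul(-29, 36) = -1044)
Function('h')(S) = -24 (Function('h')(S) = Add(4, Mul(-1, 28)) = Add(4, -28) = -24)
Mul(Add(J, Function('h')(1)), Pow(Add(764, Function('P')(-33, -22)), -1)) = Mul(Add(-1044, -24), Pow(Add(764, Mul(-17, Pow(-33, -1))), -1)) = Mul(-1068, Pow(Add(764, Mul(-17, Rational(-1, 33))), -1)) = Mul(-1068, Pow(Add(764, Rational(17, 33)), -1)) = Mul(-1068, Pow(Rational(25229, 33), -1)) = Mul(-1068, Rational(33, 25229)) = Rational(-35244, 25229)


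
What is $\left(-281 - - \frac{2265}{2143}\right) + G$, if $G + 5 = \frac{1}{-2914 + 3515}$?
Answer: $- \frac{366988290}{1287943} \approx -284.94$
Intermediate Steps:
$G = - \frac{3004}{601}$ ($G = -5 + \frac{1}{-2914 + 3515} = -5 + \frac{1}{601} = - \frac{3004}{601} \approx -4.9983$)
$\left(-281 - - \frac{2265}{2143}\right) + G = \left(-281 - - \frac{2265}{2143}\right) - \frac{3004}{601} = \left(-281 + \frac{2265}{2143}\right) - \frac{3004}{601} = - \frac{599918}{2143} - \frac{3004}{601} = - \frac{366988290}{1287943}$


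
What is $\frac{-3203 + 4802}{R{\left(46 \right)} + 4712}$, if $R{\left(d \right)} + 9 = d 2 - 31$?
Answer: $\frac{533}{1588} \approx 0.33564$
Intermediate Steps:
$R{\left(d \right)} = -40 + 2 d$ ($R{\left(d \right)} = -9 + \left(d 2 - 31\right) = -9 + \left(2 d - 31\right) = -9 + \left(-31 + 2 d\right) = -40 + 2 d$)
$\frac{-3203 + 4802}{R{\left(46 \right)} + 4712} = \frac{-3203 + 4802}{\left(-40 + 2 \cdot 46\right) + 4712} = \frac{1599}{\left(-40 + 92\right) + 4712} = \frac{1599}{52 + 4712} = \frac{1599}{4764} = 1599 \cdot \frac{1}{4764} = \frac{533}{1588}$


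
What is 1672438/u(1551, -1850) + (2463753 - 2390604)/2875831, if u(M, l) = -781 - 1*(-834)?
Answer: 4809652922875/152419043 ≈ 31555.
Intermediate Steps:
u(M, l) = 53 (u(M, l) = -781 + 834 = 53)
1672438/u(1551, -1850) + (2463753 - 2390604)/2875831 = 1672438/53 + (2463753 - 2390604)/2875831 = 1672438*(1/53) + 73149*(1/2875831) = 1672438/53 + 73149/2875831 = 4809652922875/152419043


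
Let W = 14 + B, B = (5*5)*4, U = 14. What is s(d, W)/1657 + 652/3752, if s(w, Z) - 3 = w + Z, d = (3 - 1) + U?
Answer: 394845/1554266 ≈ 0.25404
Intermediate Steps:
B = 100 (B = 25*4 = 100)
d = 16 (d = (3 - 1) + 14 = 2 + 14 = 16)
W = 114 (W = 14 + 100 = 114)
s(w, Z) = 3 + Z + w (s(w, Z) = 3 + (w + Z) = 3 + (Z + w) = 3 + Z + w)
s(d, W)/1657 + 652/3752 = (3 + 114 + 16)/1657 + 652/3752 = 133*(1/1657) + 652*(1/3752) = 133/1657 + 163/938 = 394845/1554266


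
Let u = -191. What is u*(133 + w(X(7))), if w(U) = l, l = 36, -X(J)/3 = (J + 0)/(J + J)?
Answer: -32279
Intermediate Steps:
X(J) = -3/2 (X(J) = -3*(J + 0)/(J + J) = -3*J/(2*J) = -3*J*1/(2*J) = -3*1/2 = -3/2)
w(U) = 36
u*(133 + w(X(7))) = -191*(133 + 36) = -191*169 = -32279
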